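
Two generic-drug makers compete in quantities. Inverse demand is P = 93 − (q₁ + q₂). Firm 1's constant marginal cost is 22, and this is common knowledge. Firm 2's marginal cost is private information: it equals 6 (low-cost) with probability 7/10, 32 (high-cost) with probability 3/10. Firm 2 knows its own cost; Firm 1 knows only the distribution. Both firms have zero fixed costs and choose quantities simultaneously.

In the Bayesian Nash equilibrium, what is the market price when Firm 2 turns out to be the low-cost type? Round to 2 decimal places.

Firm 2 with cost c maximizes (93 − (q₁+q₂) − c)·q₂, giving q₂(c) = (93 − c − q₁)/2.
E[c₂] = 7/10·6 + 3/10·32 = 13.8
Firm 1's FOC against E[q₂] yields q₁ = (93 − 2·22 + E[c₂])/3 = (93 − 44 + 13.8)/3 = 20.9333.
q₂(low-cost) = 33.0333, so P = 93 − (20.9333 + 33.0333) = 39.0333.

39.03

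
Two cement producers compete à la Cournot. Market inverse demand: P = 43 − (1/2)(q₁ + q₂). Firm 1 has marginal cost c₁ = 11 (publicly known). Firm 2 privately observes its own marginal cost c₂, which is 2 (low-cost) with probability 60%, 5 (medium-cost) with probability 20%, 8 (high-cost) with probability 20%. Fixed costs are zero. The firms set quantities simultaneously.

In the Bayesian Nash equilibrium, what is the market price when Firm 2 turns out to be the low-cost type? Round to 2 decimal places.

18.37

Each type of Firm 2 best-responds to q₁; Firm 1 best-responds to the expected q₂ over Firm 2's types.
Firm 2 with cost c maximizes (43 − (1/2)(q₁+q₂) − c)·q₂, giving q₂(c) = (43 − c − (1/2)q₁).
E[c₂] = 0.6·2 + 0.2·5 + 0.2·8 = 3.8
Firm 1's FOC against E[q₂] yields q₁ = (43 − 2·11 + E[c₂])/(3/2) = (43 − 22 + 3.8)/(3/2) = 16.5333.
q₂(low-cost) = 32.7333, so P = 43 − (1/2)·(16.5333 + 32.7333) = 18.3667.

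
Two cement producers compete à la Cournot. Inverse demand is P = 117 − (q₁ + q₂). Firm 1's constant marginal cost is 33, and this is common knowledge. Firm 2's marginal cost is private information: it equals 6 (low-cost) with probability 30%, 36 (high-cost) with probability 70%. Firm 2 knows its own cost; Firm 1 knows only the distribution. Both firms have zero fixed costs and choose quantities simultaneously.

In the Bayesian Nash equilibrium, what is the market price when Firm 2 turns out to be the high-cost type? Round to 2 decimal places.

Firm 2 with cost c maximizes (117 − (q₁+q₂) − c)·q₂, giving q₂(c) = (117 − c − q₁)/2.
E[c₂] = 0.3·6 + 0.7·36 = 27
Firm 1's FOC against E[q₂] yields q₁ = (117 − 2·33 + E[c₂])/3 = (117 − 66 + 27)/3 = 26.
q₂(high-cost) = 27.5, so P = 117 − (26 + 27.5) = 63.5.

63.50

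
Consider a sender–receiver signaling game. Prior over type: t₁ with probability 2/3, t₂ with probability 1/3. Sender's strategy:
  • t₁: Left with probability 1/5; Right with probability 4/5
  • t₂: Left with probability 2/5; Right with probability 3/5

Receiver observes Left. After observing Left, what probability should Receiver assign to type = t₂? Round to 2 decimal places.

P(Left) = (2/3)·(1/5) + (1/3)·(2/5) = 4/15
P(t₂ | Left) = ((1/3)·(2/5)) / (4/15) = (2/15) / (4/15) = 1/2

0.50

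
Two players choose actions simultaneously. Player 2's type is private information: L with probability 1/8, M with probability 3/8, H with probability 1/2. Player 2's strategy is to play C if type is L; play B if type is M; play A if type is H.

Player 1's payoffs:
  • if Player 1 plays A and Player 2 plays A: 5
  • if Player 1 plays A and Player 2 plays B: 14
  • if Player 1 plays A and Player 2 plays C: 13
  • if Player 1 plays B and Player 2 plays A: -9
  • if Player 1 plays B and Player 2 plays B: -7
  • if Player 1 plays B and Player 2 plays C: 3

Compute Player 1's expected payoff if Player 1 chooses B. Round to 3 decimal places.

-6.750

Take the expectation over Player 2's type, weighting each type's action by its prior probability.
E[B] = 1/8·3 + 3/8·(-7) + 1/2·(-9) = 3/8 + (-21/8) + (-9/2) = -27/4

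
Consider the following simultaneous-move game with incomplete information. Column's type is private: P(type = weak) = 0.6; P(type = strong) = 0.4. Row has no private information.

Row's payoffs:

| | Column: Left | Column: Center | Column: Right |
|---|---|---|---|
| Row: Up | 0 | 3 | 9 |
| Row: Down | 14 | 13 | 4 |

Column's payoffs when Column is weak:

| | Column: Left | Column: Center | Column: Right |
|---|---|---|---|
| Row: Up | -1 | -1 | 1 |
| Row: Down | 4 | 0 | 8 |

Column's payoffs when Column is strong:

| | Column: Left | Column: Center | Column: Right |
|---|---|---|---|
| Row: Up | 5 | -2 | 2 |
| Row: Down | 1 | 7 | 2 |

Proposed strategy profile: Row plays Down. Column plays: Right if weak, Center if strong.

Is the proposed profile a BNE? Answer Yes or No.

Row plays Down: E[Down] = 0.6·(4) + 0.4·(13) = 7.6; E[Up] = 6.6. Best-responding. ✓
Column (type weak), facing Down: Left gives 4, Center gives 0, Right gives 8. Proposed Right is best. ✓
Column (type strong), facing Down: Left gives 1, Center gives 7, Right gives 2. Proposed Center is best. ✓

Yes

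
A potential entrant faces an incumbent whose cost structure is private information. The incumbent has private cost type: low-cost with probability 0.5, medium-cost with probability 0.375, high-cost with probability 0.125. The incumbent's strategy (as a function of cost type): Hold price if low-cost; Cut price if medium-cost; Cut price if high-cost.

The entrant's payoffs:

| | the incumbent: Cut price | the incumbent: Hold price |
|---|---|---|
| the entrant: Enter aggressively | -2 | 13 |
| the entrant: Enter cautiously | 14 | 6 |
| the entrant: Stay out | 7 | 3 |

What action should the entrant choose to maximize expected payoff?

Enter cautiously

E[Enter aggressively] = 0.5·(13) + 0.375·(-2) + 0.125·(-2) = 5.5
E[Enter cautiously] = 0.5·(6) + 0.375·(14) + 0.125·(14) = 10
E[Stay out] = 0.5·(3) + 0.375·(7) + 0.125·(7) = 5
Best response: Enter cautiously (10 is the largest).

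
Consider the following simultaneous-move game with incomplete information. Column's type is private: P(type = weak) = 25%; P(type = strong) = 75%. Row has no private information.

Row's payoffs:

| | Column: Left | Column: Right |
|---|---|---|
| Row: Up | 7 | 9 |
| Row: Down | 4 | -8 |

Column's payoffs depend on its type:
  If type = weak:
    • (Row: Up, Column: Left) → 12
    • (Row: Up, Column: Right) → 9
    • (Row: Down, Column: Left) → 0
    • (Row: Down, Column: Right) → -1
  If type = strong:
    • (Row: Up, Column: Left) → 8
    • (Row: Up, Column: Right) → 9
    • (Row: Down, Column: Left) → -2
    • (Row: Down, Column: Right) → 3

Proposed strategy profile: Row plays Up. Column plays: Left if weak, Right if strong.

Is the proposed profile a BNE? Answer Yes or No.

Row plays Up: E[Up] = 0.25·(7) + 0.75·(9) = 8.5; E[Down] = -5. Best-responding. ✓
Column (type weak), facing Up: Left gives 12, Right gives 9. Proposed Left is best. ✓
Column (type strong), facing Up: Left gives 8, Right gives 9. Proposed Right is best. ✓

Yes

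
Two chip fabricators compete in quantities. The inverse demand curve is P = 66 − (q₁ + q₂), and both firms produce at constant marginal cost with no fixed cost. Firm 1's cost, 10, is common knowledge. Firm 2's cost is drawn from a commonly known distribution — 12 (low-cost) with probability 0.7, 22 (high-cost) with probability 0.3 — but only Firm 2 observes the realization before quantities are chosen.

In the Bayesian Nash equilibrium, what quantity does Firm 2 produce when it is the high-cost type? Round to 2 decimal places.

11.83

Firm 2 with cost c maximizes (66 − (q₁+q₂) − c)·q₂, giving q₂(c) = (66 − c − q₁)/2.
E[c₂] = 0.7·12 + 0.3·22 = 15
Firm 1's FOC against E[q₂] yields q₁ = (66 − 2·10 + E[c₂])/3 = (66 − 20 + 15)/3 = 20.3333.
q₂(high-cost) = (66 − 22 − 20.3333)/2 = 11.8333.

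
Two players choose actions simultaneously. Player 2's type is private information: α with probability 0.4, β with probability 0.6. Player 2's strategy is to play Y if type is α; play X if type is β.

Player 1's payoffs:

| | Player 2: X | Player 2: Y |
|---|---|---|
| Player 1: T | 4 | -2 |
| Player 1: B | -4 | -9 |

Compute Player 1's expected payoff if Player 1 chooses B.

-6

E[B] = 0.4·(-9) + 0.6·(-4) = (-3.6) + (-2.4) = -6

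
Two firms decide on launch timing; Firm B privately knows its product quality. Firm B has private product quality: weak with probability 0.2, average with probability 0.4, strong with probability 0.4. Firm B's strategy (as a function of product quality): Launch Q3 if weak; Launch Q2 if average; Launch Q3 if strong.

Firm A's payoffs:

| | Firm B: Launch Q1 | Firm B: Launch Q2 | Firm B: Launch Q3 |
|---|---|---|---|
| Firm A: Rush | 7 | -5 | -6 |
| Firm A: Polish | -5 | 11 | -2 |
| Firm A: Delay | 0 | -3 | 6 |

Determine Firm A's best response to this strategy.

E[Rush] = 0.2·(-6) + 0.4·(-5) + 0.4·(-6) = -5.6
E[Polish] = 0.2·(-2) + 0.4·(11) + 0.4·(-2) = 3.2
E[Delay] = 0.2·(6) + 0.4·(-3) + 0.4·(6) = 2.4
Best response: Polish (3.2 is the largest).

Polish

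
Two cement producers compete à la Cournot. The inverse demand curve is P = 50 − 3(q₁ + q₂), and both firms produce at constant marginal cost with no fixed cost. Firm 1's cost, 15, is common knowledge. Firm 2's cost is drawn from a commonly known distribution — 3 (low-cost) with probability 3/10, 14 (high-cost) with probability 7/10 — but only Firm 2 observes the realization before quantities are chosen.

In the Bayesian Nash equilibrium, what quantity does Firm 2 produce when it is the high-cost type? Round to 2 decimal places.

Type-c best response for Firm 2: q₂(c) = (50 − c)/6 − q₁/2.
Firm 1 maximizes expected profit; its first-order condition is 50 − 6q₁ − 3E[q₂] − 15 = 0.
Substituting E[q₂] and solving: E[c₂] = 10.7, so q₁ = (50 − 2·15 + 10.7)/9 = 3.41111.
q₂(high-cost) = (50 − 14 − 3·3.41111)/6 = 4.29444.

4.29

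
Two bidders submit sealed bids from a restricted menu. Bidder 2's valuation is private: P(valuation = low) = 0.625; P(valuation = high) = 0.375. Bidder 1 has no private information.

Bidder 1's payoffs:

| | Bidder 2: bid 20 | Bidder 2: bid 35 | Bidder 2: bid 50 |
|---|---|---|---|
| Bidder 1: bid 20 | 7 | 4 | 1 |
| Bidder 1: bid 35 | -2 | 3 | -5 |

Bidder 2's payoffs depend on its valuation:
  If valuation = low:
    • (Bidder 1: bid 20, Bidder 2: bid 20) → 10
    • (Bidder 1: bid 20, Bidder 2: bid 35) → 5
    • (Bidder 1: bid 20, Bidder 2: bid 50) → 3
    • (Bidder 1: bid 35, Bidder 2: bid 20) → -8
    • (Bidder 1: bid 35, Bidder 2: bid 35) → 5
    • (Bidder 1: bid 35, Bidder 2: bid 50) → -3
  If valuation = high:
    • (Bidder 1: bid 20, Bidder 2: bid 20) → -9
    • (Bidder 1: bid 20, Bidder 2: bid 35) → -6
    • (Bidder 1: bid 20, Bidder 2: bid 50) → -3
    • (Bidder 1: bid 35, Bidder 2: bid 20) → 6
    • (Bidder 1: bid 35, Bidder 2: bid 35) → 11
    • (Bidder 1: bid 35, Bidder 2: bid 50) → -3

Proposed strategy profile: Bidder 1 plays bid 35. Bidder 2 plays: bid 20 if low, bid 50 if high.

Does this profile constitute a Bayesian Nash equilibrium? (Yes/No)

A profile is a BNE iff every type of every player is best-responding given beliefs about the other side.
Bidder 1 plays bid 35: E[bid 35] = 0.625·(-2) + 0.375·(-5) = -3.125; E[bid 20] = 4.75. Not best-responding. ✗
Bidder 2 (valuation low), facing bid 35: bid 20 gives -8, bid 35 gives 5, bid 50 gives -3. Proposed bid 20 is not best — profitable deviation exists. ✗
Bidder 2 (valuation high), facing bid 35: bid 20 gives 6, bid 35 gives 11, bid 50 gives -3. Proposed bid 50 is not best — profitable deviation exists. ✗

No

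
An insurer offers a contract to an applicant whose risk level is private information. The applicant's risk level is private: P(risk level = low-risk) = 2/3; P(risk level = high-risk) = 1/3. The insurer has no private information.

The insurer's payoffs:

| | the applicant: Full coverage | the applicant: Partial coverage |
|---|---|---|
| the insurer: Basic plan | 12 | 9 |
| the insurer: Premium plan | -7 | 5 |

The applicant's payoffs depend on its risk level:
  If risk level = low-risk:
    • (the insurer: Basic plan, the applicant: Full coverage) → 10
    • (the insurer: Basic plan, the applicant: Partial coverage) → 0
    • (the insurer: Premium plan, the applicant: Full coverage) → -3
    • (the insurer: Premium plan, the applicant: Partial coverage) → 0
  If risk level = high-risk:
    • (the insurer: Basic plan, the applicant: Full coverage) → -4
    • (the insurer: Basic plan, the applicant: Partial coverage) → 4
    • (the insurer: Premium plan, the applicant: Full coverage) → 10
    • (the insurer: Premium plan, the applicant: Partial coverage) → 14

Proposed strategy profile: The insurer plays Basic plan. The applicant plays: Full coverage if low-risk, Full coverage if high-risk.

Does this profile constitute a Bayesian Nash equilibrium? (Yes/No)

No

A profile is a BNE iff every type of every player is best-responding given beliefs about the other side.
The insurer plays Basic plan: E[Basic plan] = 2/3·(12) + 1/3·(12) = 12; E[Premium plan] = -7. Best-responding. ✓
The applicant (risk level low-risk), facing Basic plan: Full coverage gives 10, Partial coverage gives 0. Proposed Full coverage is best. ✓
The applicant (risk level high-risk), facing Basic plan: Full coverage gives -4, Partial coverage gives 4. Proposed Full coverage is not best — profitable deviation exists. ✗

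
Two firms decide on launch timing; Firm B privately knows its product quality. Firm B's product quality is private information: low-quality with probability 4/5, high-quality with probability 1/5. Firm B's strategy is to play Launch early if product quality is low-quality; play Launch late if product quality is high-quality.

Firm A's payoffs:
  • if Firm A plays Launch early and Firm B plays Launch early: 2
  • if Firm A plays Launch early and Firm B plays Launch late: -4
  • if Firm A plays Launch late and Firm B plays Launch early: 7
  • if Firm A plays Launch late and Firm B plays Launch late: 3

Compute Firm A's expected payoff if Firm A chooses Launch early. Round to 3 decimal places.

E[Launch early] = 4/5·2 + 1/5·(-4) = 8/5 + (-4/5) = 4/5

0.800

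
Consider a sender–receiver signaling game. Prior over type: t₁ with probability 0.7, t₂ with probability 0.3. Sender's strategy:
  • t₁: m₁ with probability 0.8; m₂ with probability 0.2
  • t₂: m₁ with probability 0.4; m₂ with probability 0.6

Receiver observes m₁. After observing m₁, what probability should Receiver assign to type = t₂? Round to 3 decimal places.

P(m₁) = 0.7·0.8 + 0.3·0.4 = 0.68
P(t₂ | m₁) = (0.3·0.4) / 0.68 = 0.12 / 0.68 = 0.176471

0.176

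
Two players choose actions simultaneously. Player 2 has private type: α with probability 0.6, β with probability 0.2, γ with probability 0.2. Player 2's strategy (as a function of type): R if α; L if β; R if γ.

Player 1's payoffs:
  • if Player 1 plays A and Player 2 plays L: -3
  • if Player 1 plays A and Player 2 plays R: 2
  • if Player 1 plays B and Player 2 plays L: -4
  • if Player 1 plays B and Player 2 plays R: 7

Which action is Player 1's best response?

B

E[A] = 0.6·(2) + 0.2·(-3) + 0.2·(2) = 1
E[B] = 0.6·(7) + 0.2·(-4) + 0.2·(7) = 4.8
Best response: B (4.8 is the largest).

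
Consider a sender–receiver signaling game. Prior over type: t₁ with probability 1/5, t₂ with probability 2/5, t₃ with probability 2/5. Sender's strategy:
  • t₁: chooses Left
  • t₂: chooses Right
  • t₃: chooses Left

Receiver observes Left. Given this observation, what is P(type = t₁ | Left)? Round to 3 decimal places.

P(Left) = (1/5)·1 + (2/5)·0 + (2/5)·1 = 3/5
P(t₁ | Left) = ((1/5)·1) / (3/5) = (1/5) / (3/5) = 1/3

0.333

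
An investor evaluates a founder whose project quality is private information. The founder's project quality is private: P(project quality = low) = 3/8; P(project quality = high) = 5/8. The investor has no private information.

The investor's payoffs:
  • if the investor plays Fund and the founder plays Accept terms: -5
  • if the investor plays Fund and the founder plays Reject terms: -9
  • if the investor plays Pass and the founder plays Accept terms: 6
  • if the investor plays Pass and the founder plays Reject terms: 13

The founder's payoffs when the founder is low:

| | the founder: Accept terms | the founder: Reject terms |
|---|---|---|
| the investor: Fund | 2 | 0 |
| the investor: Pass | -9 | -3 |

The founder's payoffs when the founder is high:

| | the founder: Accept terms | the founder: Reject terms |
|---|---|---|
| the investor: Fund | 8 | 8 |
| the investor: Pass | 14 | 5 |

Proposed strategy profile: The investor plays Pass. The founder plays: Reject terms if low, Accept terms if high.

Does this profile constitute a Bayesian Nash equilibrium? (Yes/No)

Yes

The investor plays Pass: E[Pass] = 3/8·(13) + 5/8·(6) = 69/8; E[Fund] = -13/2. Best-responding. ✓
The founder (project quality low), facing Pass: Accept terms gives -9, Reject terms gives -3. Proposed Reject terms is best. ✓
The founder (project quality high), facing Pass: Accept terms gives 14, Reject terms gives 5. Proposed Accept terms is best. ✓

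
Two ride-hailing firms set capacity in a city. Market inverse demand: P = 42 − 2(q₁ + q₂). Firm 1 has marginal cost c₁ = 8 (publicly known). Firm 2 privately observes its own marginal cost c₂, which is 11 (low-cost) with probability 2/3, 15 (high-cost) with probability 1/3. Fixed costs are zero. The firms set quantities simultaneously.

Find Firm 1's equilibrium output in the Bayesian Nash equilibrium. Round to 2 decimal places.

Type-c best response for Firm 2: q₂(c) = (42 − c)/4 − q₁/2.
Firm 1 maximizes expected profit; its first-order condition is 42 − 4q₁ − 2E[q₂] − 8 = 0.
Substituting E[q₂] and solving: E[c₂] = 12.3333, so q₁ = (42 − 2·8 + 12.3333)/6 = 6.38889.

6.39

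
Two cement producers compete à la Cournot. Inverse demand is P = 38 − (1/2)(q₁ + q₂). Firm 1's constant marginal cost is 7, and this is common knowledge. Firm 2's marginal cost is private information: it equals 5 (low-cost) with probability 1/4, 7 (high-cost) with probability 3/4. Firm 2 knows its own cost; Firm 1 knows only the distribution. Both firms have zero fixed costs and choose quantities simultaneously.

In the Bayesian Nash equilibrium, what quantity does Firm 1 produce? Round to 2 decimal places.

20.33

Firm 2 with cost c maximizes (38 − (1/2)(q₁+q₂) − c)·q₂, giving q₂(c) = (38 − c − (1/2)q₁).
E[c₂] = 1/4·5 + 3/4·7 = 6.5
Firm 1's FOC against E[q₂] yields q₁ = (38 − 2·7 + E[c₂])/(3/2) = (38 − 14 + 6.5)/(3/2) = 20.3333.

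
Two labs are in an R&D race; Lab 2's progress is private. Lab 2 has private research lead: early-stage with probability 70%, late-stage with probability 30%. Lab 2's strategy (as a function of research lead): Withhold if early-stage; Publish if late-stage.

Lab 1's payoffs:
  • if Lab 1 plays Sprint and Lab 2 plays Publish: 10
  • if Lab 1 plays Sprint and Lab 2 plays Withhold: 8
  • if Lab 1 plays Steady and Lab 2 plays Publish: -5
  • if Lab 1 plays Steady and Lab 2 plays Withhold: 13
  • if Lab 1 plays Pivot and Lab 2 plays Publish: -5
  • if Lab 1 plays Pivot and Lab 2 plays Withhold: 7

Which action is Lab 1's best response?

Sprint

Compute Lab 1's expected payoff for each action, taking the expectation over Lab 2's type.
E[Sprint] = 0.7·(8) + 0.3·(10) = 8.6
E[Steady] = 0.7·(13) + 0.3·(-5) = 7.6
E[Pivot] = 0.7·(7) + 0.3·(-5) = 3.4
Best response: Sprint (8.6 is the largest).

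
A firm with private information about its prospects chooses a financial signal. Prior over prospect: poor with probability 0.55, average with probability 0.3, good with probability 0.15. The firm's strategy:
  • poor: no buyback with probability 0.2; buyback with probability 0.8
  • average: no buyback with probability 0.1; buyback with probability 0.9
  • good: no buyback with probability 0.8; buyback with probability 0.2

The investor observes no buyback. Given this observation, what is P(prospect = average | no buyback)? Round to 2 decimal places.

Apply Bayes' rule using the sender's strategy as the likelihood.
P(no buyback) = 0.55·0.2 + 0.3·0.1 + 0.15·0.8 = 0.26
P(average | no buyback) = (0.3·0.1) / 0.26 = 0.03 / 0.26 = 0.115385

0.12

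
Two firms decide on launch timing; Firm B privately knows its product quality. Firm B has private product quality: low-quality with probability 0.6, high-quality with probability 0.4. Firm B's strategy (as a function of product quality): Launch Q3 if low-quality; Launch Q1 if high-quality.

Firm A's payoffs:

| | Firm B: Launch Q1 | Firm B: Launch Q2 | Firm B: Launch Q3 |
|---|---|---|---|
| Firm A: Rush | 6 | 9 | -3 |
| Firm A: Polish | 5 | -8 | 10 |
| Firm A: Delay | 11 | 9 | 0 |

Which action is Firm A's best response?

Polish

E[Rush] = 0.6·(-3) + 0.4·(6) = 0.6
E[Polish] = 0.6·(10) + 0.4·(5) = 8
E[Delay] = 0.6·(0) + 0.4·(11) = 4.4
Best response: Polish (8 is the largest).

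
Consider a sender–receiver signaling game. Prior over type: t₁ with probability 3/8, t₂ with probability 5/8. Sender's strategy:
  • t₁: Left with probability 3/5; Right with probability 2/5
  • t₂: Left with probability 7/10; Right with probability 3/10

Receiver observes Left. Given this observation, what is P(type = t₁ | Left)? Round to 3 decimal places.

P(Left) = (3/8)·(3/5) + (5/8)·(7/10) = 53/80
P(t₁ | Left) = ((3/8)·(3/5)) / (53/80) = (9/40) / (53/80) = 18/53

0.340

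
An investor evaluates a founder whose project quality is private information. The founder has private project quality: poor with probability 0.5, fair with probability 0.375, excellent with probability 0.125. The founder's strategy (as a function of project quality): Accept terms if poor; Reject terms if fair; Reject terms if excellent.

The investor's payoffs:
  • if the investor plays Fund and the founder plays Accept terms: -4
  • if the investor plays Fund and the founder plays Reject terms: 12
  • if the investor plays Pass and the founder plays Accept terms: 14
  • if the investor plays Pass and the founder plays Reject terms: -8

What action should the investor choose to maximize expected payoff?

E[Fund] = 0.5·(-4) + 0.375·(12) + 0.125·(12) = 4
E[Pass] = 0.5·(14) + 0.375·(-8) + 0.125·(-8) = 3
Best response: Fund (4 is the largest).

Fund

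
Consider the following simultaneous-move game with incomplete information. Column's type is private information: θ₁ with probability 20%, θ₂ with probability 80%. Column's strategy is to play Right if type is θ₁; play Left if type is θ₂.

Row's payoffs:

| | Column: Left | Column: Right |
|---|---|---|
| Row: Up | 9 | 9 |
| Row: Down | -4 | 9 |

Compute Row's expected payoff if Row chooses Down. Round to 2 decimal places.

E[Down] = 0.2·9 + 0.8·(-4) = 1.8 + (-3.2) = -1.4

-1.40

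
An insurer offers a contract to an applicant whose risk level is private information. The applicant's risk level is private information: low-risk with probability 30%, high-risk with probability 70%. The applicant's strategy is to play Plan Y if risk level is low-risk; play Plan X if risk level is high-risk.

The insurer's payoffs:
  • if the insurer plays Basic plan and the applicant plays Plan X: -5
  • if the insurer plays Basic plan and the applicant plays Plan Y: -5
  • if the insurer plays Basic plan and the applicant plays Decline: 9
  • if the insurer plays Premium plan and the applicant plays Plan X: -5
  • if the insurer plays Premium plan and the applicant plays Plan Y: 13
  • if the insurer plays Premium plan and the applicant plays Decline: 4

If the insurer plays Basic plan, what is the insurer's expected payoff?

E[Basic plan] = 0.3·(-5) + 0.7·(-5) = (-1.5) + (-3.5) = -5

-5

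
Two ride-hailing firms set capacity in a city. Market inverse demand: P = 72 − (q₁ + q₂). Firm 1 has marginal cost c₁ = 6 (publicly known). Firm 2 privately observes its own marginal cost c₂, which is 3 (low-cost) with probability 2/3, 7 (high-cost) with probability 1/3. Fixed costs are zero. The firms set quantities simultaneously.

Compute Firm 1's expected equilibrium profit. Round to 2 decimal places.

Type-c best response for Firm 2: q₂(c) = (72 − c)/2 − q₁/2.
Firm 1 maximizes expected profit; its first-order condition is 72 − 2q₁ − E[q₂] − 6 = 0.
Substituting E[q₂] and solving: E[c₂] = 4.33333, so q₁ = (72 − 2·6 + 4.33333)/3 = 21.4444.
E[P] = 72 − (q₁ + E[q₂]) = 27.4444; Firm 1's expected profit = (E[P] − 6)·q₁ = (27.4444 − 6)·21.4444 = 459.864.

459.86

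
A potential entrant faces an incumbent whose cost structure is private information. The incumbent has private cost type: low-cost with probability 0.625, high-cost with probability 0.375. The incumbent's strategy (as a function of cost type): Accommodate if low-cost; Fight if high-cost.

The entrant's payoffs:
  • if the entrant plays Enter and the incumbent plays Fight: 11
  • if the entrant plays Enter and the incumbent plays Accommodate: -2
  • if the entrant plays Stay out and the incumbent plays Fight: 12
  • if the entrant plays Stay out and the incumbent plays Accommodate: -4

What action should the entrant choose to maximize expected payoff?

Enter

E[Enter] = 0.625·(-2) + 0.375·(11) = 2.875
E[Stay out] = 0.625·(-4) + 0.375·(12) = 2
Best response: Enter (2.875 is the largest).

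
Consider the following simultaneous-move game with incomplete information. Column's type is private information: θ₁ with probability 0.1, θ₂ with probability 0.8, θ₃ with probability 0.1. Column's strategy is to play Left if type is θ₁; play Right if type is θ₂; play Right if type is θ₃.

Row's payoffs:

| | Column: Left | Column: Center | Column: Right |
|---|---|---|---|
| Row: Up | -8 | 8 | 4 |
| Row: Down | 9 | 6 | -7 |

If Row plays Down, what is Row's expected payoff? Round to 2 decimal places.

-5.40

E[Down] = 0.1·9 + 0.8·(-7) + 0.1·(-7) = 0.9 + (-5.6) + (-0.7) = -5.4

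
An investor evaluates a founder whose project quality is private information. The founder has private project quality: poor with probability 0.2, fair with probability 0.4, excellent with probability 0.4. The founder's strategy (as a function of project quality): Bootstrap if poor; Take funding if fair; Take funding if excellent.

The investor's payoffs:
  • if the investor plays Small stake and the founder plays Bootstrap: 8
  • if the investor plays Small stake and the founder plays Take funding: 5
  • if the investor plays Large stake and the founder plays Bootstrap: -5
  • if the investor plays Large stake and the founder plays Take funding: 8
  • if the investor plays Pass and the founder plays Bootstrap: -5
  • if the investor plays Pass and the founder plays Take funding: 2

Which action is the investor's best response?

E[Small stake] = 0.2·(8) + 0.4·(5) + 0.4·(5) = 5.6
E[Large stake] = 0.2·(-5) + 0.4·(8) + 0.4·(8) = 5.4
E[Pass] = 0.2·(-5) + 0.4·(2) + 0.4·(2) = 0.6
Best response: Small stake (5.6 is the largest).

Small stake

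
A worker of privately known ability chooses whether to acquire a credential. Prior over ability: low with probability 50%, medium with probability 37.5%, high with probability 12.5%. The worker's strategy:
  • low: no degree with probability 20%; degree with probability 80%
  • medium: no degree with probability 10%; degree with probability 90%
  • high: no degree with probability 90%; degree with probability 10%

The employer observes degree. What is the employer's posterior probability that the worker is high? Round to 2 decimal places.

P(degree) = 0.5·0.8 + 0.375·0.9 + 0.125·0.1 = 0.75
P(high | degree) = (0.125·0.1) / 0.75 = 0.0125 / 0.75 = 0.0166667

0.02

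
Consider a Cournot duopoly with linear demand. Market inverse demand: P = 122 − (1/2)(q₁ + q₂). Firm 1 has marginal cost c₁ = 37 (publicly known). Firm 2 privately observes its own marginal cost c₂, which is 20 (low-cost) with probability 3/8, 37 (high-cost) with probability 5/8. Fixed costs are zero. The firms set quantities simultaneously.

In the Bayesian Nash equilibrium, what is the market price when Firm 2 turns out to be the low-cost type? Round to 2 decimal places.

57.90

Each type of Firm 2 best-responds to q₁; Firm 1 best-responds to the expected q₂ over Firm 2's types.
Firm 2 with cost c maximizes (122 − (1/2)(q₁+q₂) − c)·q₂, giving q₂(c) = (122 − c − (1/2)q₁).
E[c₂] = 3/8·20 + 5/8·37 = 30.625
Firm 1's FOC against E[q₂] yields q₁ = (122 − 2·37 + E[c₂])/(3/2) = (122 − 74 + 30.625)/(3/2) = 52.4167.
q₂(low-cost) = 75.7917, so P = 122 − (1/2)·(52.4167 + 75.7917) = 57.8958.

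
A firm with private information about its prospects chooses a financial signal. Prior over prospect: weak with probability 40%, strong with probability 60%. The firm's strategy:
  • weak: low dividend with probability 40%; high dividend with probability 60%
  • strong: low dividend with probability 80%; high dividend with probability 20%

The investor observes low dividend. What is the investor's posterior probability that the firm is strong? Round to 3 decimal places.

Apply Bayes' rule using the sender's strategy as the likelihood.
P(low dividend) = 0.4·0.4 + 0.6·0.8 = 0.64
P(strong | low dividend) = (0.6·0.8) / 0.64 = 0.48 / 0.64 = 0.75

0.750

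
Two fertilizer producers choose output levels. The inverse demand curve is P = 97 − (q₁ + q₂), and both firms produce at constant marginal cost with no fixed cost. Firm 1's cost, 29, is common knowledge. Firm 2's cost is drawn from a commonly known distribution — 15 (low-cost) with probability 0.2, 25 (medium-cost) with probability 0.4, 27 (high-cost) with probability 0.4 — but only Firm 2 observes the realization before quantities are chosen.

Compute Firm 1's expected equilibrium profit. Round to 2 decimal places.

438.20

Firm 2 with cost c maximizes (97 − (q₁+q₂) − c)·q₂, giving q₂(c) = (97 − c − q₁)/2.
E[c₂] = 0.2·15 + 0.4·25 + 0.4·27 = 23.8
Firm 1's FOC against E[q₂] yields q₁ = (97 − 2·29 + E[c₂])/3 = (97 − 58 + 23.8)/3 = 20.9333.
E[P] = 97 − (q₁ + E[q₂]) = 49.9333; Firm 1's expected profit = (E[P] − 29)·q₁ = (49.9333 − 29)·20.9333 = 438.204.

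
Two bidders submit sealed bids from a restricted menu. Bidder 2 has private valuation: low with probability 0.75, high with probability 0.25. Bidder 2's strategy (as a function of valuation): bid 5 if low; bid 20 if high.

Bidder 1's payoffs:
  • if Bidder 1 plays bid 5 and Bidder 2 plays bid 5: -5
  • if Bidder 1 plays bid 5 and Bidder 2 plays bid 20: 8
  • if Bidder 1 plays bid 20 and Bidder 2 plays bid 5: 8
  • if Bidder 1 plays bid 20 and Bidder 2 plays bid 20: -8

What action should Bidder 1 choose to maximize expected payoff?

Compute Bidder 1's expected payoff for each action, taking the expectation over Bidder 2's type.
E[bid 5] = 0.75·(-5) + 0.25·(8) = -1.75
E[bid 20] = 0.75·(8) + 0.25·(-8) = 4
Best response: bid 20 (4 is the largest).

bid 20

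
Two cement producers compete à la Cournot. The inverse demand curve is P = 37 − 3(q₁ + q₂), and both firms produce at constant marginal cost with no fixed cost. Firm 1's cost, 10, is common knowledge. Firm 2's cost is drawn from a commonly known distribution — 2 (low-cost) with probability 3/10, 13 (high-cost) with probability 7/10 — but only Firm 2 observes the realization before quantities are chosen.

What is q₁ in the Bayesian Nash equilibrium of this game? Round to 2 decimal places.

Firm 2 with cost c maximizes (37 − 3(q₁+q₂) − c)·q₂, giving q₂(c) = (37 − c − 3q₁)/6.
E[c₂] = 3/10·2 + 7/10·13 = 9.7
Firm 1's FOC against E[q₂] yields q₁ = (37 − 2·10 + E[c₂])/9 = (37 − 20 + 9.7)/9 = 2.96667.

2.97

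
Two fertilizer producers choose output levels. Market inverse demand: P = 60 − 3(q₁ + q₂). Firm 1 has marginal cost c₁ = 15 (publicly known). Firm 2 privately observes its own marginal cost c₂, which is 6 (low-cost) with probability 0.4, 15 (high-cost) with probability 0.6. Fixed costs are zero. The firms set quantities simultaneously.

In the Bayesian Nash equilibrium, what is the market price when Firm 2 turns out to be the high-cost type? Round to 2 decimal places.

Firm 2 with cost c maximizes (60 − 3(q₁+q₂) − c)·q₂, giving q₂(c) = (60 − c − 3q₁)/6.
E[c₂] = 0.4·6 + 0.6·15 = 11.4
Firm 1's FOC against E[q₂] yields q₁ = (60 − 2·15 + E[c₂])/9 = (60 − 30 + 11.4)/9 = 4.6.
q₂(high-cost) = 5.2, so P = 60 − 3·(4.6 + 5.2) = 30.6.

30.60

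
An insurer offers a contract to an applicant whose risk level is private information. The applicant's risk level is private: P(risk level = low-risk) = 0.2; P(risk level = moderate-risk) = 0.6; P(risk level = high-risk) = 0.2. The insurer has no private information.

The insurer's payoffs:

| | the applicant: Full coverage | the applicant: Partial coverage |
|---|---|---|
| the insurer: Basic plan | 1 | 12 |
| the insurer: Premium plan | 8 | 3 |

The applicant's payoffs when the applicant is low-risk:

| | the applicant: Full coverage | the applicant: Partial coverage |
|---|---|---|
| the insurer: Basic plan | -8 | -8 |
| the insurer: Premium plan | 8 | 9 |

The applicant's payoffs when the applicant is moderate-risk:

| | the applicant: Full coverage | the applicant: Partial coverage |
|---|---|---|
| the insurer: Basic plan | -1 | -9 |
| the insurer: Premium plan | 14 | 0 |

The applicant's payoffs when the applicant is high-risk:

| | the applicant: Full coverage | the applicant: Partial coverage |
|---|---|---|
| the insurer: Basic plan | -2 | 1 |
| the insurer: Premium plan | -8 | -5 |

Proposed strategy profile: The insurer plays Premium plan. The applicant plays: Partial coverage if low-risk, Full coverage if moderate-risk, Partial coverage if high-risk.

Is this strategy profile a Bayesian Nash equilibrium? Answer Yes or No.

Yes

The insurer plays Premium plan: E[Premium plan] = 0.2·(3) + 0.6·(8) + 0.2·(3) = 6; E[Basic plan] = 5.4. Best-responding. ✓
The applicant (risk level low-risk), facing Premium plan: Full coverage gives 8, Partial coverage gives 9. Proposed Partial coverage is best. ✓
The applicant (risk level moderate-risk), facing Premium plan: Full coverage gives 14, Partial coverage gives 0. Proposed Full coverage is best. ✓
The applicant (risk level high-risk), facing Premium plan: Full coverage gives -8, Partial coverage gives -5. Proposed Partial coverage is best. ✓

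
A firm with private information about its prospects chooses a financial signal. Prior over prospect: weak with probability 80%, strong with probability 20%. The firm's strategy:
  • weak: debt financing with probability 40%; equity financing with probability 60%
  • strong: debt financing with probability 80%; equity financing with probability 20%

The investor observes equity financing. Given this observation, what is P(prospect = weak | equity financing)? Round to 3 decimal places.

0.923

Apply Bayes' rule using the sender's strategy as the likelihood.
P(equity financing) = 0.8·0.6 + 0.2·0.2 = 0.52
P(weak | equity financing) = (0.8·0.6) / 0.52 = 0.48 / 0.52 = 0.923077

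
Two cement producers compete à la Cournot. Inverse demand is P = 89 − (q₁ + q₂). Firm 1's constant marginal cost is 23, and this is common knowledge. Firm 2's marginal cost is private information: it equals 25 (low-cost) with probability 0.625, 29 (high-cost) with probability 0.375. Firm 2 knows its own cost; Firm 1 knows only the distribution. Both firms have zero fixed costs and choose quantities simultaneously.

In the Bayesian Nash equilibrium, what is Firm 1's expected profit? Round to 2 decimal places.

536.69

Type-c best response for Firm 2: q₂(c) = (89 − c)/2 − q₁/2.
Firm 1 maximizes expected profit; its first-order condition is 89 − 2q₁ − E[q₂] − 23 = 0.
Substituting E[q₂] and solving: E[c₂] = 26.5, so q₁ = (89 − 2·23 + 26.5)/3 = 23.1667.
E[P] = 89 − (q₁ + E[q₂]) = 46.1667; Firm 1's expected profit = (E[P] − 23)·q₁ = (46.1667 − 23)·23.1667 = 536.694.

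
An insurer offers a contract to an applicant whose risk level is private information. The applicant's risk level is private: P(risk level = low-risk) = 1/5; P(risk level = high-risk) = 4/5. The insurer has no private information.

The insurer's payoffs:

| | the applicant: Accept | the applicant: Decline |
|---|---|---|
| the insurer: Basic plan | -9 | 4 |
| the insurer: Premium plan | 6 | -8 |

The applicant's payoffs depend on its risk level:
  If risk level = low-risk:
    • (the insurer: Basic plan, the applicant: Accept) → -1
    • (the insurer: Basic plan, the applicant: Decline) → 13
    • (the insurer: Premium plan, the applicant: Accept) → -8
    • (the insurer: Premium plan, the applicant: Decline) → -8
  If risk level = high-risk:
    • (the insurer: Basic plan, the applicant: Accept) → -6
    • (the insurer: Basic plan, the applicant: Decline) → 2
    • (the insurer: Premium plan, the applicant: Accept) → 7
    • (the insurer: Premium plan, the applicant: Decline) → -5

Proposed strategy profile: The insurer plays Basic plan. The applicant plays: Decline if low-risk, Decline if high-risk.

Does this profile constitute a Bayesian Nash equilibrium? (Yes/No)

Yes

The insurer plays Basic plan: E[Basic plan] = 1/5·(4) + 4/5·(4) = 4; E[Premium plan] = -8. Best-responding. ✓
The applicant (risk level low-risk), facing Basic plan: Accept gives -1, Decline gives 13. Proposed Decline is best. ✓
The applicant (risk level high-risk), facing Basic plan: Accept gives -6, Decline gives 2. Proposed Decline is best. ✓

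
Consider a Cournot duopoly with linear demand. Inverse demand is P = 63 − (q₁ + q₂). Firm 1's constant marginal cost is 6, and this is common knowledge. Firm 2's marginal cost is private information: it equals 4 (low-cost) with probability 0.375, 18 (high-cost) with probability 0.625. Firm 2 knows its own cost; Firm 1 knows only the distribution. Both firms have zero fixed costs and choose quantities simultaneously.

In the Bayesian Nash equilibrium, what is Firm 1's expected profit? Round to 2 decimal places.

451.56

Firm 2 with cost c maximizes (63 − (q₁+q₂) − c)·q₂, giving q₂(c) = (63 − c − q₁)/2.
E[c₂] = 0.375·4 + 0.625·18 = 12.75
Firm 1's FOC against E[q₂] yields q₁ = (63 − 2·6 + E[c₂])/3 = (63 − 12 + 12.75)/3 = 21.25.
E[P] = 63 − (q₁ + E[q₂]) = 27.25; Firm 1's expected profit = (E[P] − 6)·q₁ = (27.25 − 6)·21.25 = 451.562.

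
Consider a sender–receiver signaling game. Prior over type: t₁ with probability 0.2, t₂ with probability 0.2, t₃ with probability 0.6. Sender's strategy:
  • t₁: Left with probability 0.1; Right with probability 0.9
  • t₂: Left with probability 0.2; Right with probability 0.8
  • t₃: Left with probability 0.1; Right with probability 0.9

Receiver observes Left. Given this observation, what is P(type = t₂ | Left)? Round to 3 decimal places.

P(Left) = 0.2·0.1 + 0.2·0.2 + 0.6·0.1 = 0.12
P(t₂ | Left) = (0.2·0.2) / 0.12 = 0.04 / 0.12 = 0.333333

0.333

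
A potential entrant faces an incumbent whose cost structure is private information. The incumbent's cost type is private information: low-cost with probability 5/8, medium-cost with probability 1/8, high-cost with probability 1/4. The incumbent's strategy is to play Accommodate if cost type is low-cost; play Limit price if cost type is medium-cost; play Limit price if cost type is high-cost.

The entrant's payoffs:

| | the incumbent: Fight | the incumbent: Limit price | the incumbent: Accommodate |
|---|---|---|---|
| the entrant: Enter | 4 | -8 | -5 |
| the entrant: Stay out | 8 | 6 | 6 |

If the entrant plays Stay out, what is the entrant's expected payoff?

6

Take the expectation over the incumbent's cost type, weighting each type's action by its prior probability.
E[Stay out] = 5/8·6 + 1/8·6 + 1/4·6 = 15/4 + 3/4 + 3/2 = 6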